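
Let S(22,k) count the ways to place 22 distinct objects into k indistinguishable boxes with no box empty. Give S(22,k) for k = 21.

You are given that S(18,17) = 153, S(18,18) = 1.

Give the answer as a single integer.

r19: T_19,18=18×1+153=171; T_19,19=19×0+1=1
r20: T_20,19=19×1+171=190; T_20,20=20×0+1=1
r21: T_21,20=20×1+190=210; T_21,21=21×0+1=1
r22: T_22,21=21×1+210=231
Read S(22,21) = 231.

231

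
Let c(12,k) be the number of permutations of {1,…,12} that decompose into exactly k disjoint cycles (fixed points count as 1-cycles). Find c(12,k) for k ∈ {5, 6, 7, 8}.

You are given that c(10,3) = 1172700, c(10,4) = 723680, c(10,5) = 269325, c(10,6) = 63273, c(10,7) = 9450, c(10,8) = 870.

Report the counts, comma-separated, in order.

45995730, 13339535, 2637558, 357423

[11] T[11,4]:10*723680+1172700=8409500 · T[11,5]:10*269325+723680=3416930 · T[11,6]:10*63273+269325=902055 · T[11,7]:10*9450+63273=157773 · T[11,8]:10*870+9450=18150
[12] T[12,5]:11*3416930+8409500=45995730 · T[12,6]:11*902055+3416930=13339535 · T[12,7]:11*157773+902055=2637558 · T[12,8]:11*18150+157773=357423
Read c(12,5) = 45995730, c(12,6) = 13339535, c(12,7) = 2637558, c(12,8) = 357423.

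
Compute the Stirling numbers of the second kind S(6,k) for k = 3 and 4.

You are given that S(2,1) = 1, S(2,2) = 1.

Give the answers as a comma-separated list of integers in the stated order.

@3  (3,1):1·1+0→1, (3,2):1·2+1→3, (3,3):0·3+1→1
@4  (4,1):1·1+0→1, (4,2):3·2+1→7, (4,3):1·3+3→6, (4,4):0·4+1→1
@5  (5,2):7·2+1→15, (5,3):6·3+7→25, (5,4):1·4+6→10
@6  (6,3):25·3+15→90, (6,4):10·4+25→65
Read S(6,3) = 90, S(6,4) = 65.

90, 65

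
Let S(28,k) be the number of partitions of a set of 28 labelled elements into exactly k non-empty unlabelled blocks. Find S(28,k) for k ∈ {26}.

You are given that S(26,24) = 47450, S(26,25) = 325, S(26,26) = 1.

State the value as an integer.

64701

[27] T[27,25]:25*325+47450=55575 · T[27,26]:26*1+325=351
[28] T[28,26]:26*351+55575=64701
Read S(28,26) = 64701.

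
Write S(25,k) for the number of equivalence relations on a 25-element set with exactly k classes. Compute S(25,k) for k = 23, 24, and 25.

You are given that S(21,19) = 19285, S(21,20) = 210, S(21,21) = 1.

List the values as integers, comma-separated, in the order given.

40250, 300, 1

i=22: T(22,20)=19285+20·210=23485 | T(22,21)=210+21·1=231 | T(22,22)=1+22·0=1
i=23: T(23,21)=23485+21·231=28336 | T(23,22)=231+22·1=253 | T(23,23)=1+23·0=1
i=24: T(24,22)=28336+22·253=33902 | T(24,23)=253+23·1=276 | T(24,24)=1+24·0=1
i=25: T(25,23)=33902+23·276=40250 | T(25,24)=276+24·1=300 | T(25,25)=1+25·0=1
Read S(25,23) = 40250, S(25,24) = 300, S(25,25) = 1.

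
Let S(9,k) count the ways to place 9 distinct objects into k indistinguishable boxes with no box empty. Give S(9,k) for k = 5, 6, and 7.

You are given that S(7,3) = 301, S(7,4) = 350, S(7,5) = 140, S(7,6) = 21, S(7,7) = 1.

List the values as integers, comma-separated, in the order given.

i=8: T(8,4)=301+4·350=1701 | T(8,5)=350+5·140=1050 | T(8,6)=140+6·21=266 | T(8,7)=21+7·1=28
i=9: T(9,5)=1701+5·1050=6951 | T(9,6)=1050+6·266=2646 | T(9,7)=266+7·28=462
Read S(9,5) = 6951, S(9,6) = 2646, S(9,7) = 462.

6951, 2646, 462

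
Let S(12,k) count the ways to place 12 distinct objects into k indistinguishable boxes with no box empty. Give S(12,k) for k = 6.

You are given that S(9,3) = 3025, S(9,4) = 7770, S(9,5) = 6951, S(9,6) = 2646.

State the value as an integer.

r10: T_10,4=4×7770+3025=34105; T_10,5=5×6951+7770=42525; T_10,6=6×2646+6951=22827
r11: T_11,5=5×42525+34105=246730; T_11,6=6×22827+42525=179487
r12: T_12,6=6×179487+246730=1323652
Read S(12,6) = 1323652.

1323652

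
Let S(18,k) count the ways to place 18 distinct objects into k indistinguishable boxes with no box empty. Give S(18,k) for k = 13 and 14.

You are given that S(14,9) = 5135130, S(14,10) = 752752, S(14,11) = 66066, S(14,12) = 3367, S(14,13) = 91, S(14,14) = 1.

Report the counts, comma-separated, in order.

125854638, 8408778

r15: T_15,10=10×752752+5135130=12662650; T_15,11=11×66066+752752=1479478; T_15,12=12×3367+66066=106470; T_15,13=13×91+3367=4550; T_15,14=14×1+91=105
r16: T_16,11=11×1479478+12662650=28936908; T_16,12=12×106470+1479478=2757118; T_16,13=13×4550+106470=165620; T_16,14=14×105+4550=6020
r17: T_17,12=12×2757118+28936908=62022324; T_17,13=13×165620+2757118=4910178; T_17,14=14×6020+165620=249900
r18: T_18,13=13×4910178+62022324=125854638; T_18,14=14×249900+4910178=8408778
Read S(18,13) = 125854638, S(18,14) = 8408778.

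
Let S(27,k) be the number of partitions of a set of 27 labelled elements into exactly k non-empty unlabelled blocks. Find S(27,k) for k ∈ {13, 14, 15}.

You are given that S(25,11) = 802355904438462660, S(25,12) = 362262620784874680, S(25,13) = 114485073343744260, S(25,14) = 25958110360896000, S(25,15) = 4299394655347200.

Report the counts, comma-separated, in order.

29206898819153109600, 8541149231801585700, 1834634071262848260

@26  (26,12):362262620784874680·12+802355904438462660→5149507353856958820, (26,13):114485073343744260·13+362262620784874680→1850568574253550060, (26,14):25958110360896000·14+114485073343744260→477898618396288260, (26,15):4299394655347200·15+25958110360896000→90449030191104000
@27  (27,13):1850568574253550060·13+5149507353856958820→29206898819153109600, (27,14):477898618396288260·14+1850568574253550060→8541149231801585700, (27,15):90449030191104000·15+477898618396288260→1834634071262848260
Read S(27,13) = 29206898819153109600, S(27,14) = 8541149231801585700, S(27,15) = 1834634071262848260.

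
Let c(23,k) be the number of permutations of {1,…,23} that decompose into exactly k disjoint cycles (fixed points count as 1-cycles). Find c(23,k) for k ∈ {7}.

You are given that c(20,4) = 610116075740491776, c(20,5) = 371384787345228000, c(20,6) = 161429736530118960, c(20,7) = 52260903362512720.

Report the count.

720308216440924653696

r21: T_21,5=20×371384787345228000+610116075740491776=8037811822645051776; T_21,6=20×161429736530118960+371384787345228000=3599979517947607200; T_21,7=20×52260903362512720+161429736530118960=1206647803780373360
r22: T_22,6=21×3599979517947607200+8037811822645051776=83637381699544802976; T_22,7=21×1206647803780373360+3599979517947607200=28939583397335447760
r23: T_23,7=22×28939583397335447760+83637381699544802976=720308216440924653696
Read c(23,7) = 720308216440924653696.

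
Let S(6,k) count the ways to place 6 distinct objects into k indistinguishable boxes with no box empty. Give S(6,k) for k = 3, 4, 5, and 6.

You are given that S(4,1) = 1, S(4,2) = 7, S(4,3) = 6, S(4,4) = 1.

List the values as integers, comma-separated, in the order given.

90, 65, 15, 1

[5] T[5,2]:2*7+1=15 · T[5,3]:3*6+7=25 · T[5,4]:4*1+6=10 · T[5,5]:5*0+1=1
[6] T[6,3]:3*25+15=90 · T[6,4]:4*10+25=65 · T[6,5]:5*1+10=15 · T[6,6]:6*0+1=1
Read S(6,3) = 90, S(6,4) = 65, S(6,5) = 15, S(6,6) = 1.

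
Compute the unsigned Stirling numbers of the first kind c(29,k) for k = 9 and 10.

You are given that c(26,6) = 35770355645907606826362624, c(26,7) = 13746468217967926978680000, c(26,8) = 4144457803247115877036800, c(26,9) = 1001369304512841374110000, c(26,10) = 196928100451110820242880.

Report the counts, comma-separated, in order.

29891934088703915048808047424, 6409259592413089839517170080

@27  (27,7):13746468217967926978680000·26+35770355645907606826362624→393178529313073708272042624, (27,8):4144457803247115877036800·26+13746468217967926978680000→121502371102392939781636800, (27,9):1001369304512841374110000·26+4144457803247115877036800→30180059720580991603896800, (27,10):196928100451110820242880·26+1001369304512841374110000→6121499916241722700424880
@28  (28,8):121502371102392939781636800·27+393178529313073708272042624→3673742549077683082376236224, (28,9):30180059720580991603896800·27+121502371102392939781636800→936363983558079713086850400, (28,10):6121499916241722700424880·27+30180059720580991603896800→195460557459107504515368560
@29  (29,9):936363983558079713086850400·28+3673742549077683082376236224→29891934088703915048808047424, (29,10):195460557459107504515368560·28+936363983558079713086850400→6409259592413089839517170080
Read c(29,9) = 29891934088703915048808047424, c(29,10) = 6409259592413089839517170080.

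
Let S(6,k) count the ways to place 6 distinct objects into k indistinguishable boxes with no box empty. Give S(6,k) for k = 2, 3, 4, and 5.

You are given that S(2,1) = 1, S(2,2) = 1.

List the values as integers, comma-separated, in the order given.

[3] T[3,1]:1*1+0=1 · T[3,2]:2*1+1=3 · T[3,3]:3*0+1=1
[4] T[4,1]:1*1+0=1 · T[4,2]:2*3+1=7 · T[4,3]:3*1+3=6 · T[4,4]:4*0+1=1
[5] T[5,1]:1*1+0=1 · T[5,2]:2*7+1=15 · T[5,3]:3*6+7=25 · T[5,4]:4*1+6=10 · T[5,5]:5*0+1=1
[6] T[6,2]:2*15+1=31 · T[6,3]:3*25+15=90 · T[6,4]:4*10+25=65 · T[6,5]:5*1+10=15
Read S(6,2) = 31, S(6,3) = 90, S(6,4) = 65, S(6,5) = 15.

31, 90, 65, 15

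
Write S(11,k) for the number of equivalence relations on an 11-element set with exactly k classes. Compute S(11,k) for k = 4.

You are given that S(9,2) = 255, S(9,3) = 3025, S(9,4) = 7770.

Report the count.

row 10: T[10][3]=3·3025+255=9330  T[10][4]=4·7770+3025=34105
row 11: T[11][4]=4·34105+9330=145750
Read S(11,4) = 145750.

145750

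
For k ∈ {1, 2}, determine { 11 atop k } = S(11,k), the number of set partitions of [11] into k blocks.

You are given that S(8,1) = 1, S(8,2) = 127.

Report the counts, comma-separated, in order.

1, 1023

[9] T[9,1]:1*1+0=1 · T[9,2]:2*127+1=255
[10] T[10,1]:1*1+0=1 · T[10,2]:2*255+1=511
[11] T[11,1]:1*1+0=1 · T[11,2]:2*511+1=1023
Read S(11,1) = 1, S(11,2) = 1023.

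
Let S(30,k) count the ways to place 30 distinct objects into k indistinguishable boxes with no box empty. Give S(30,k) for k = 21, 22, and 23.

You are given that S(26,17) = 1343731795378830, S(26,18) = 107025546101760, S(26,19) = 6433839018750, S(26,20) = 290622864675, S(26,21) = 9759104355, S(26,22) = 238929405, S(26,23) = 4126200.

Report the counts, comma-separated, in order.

row 27: T[27][18]=18·107025546101760+1343731795378830=3270191625210510  T[27][19]=19·6433839018750+107025546101760=229268487458010  T[27][20]=20·290622864675+6433839018750=12246296312250  T[27][21]=21·9759104355+290622864675=495564056130  T[27][22]=22·238929405+9759104355=15015551265  T[27][23]=23·4126200+238929405=333832005
row 28: T[28][19]=19·229268487458010+3270191625210510=7626292886912700  T[28][20]=20·12246296312250+229268487458010=474194413703010  T[28][21]=21·495564056130+12246296312250=22653141490980  T[28][22]=22·15015551265+495564056130=825906183960  T[28][23]=23·333832005+15015551265=22693687380
row 29: T[29][20]=20·474194413703010+7626292886912700=17110181160972900  T[29][21]=21·22653141490980+474194413703010=949910385013590  T[29][22]=22·825906183960+22653141490980=40823077538100  T[29][23]=23·22693687380+825906183960=1347860993700
row 30: T[30][21]=21·949910385013590+17110181160972900=37058299246258290  T[30][22]=22·40823077538100+949910385013590=1848018090851790  T[30][23]=23·1347860993700+40823077538100=71823880393200
Read S(30,21) = 37058299246258290, S(30,22) = 1848018090851790, S(30,23) = 71823880393200.

37058299246258290, 1848018090851790, 71823880393200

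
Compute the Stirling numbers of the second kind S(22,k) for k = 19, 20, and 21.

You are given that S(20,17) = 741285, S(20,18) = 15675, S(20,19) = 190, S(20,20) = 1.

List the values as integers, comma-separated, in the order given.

i=21: T(21,18)=741285+18·15675=1023435 | T(21,19)=15675+19·190=19285 | T(21,20)=190+20·1=210 | T(21,21)=1+21·0=1
i=22: T(22,19)=1023435+19·19285=1389850 | T(22,20)=19285+20·210=23485 | T(22,21)=210+21·1=231
Read S(22,19) = 1389850, S(22,20) = 23485, S(22,21) = 231.

1389850, 23485, 231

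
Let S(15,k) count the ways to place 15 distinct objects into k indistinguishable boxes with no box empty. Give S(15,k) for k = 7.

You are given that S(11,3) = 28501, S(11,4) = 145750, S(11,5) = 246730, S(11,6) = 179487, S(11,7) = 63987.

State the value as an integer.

408741333

row 12: T[12][4]=4·145750+28501=611501  T[12][5]=5·246730+145750=1379400  T[12][6]=6·179487+246730=1323652  T[12][7]=7·63987+179487=627396
row 13: T[13][5]=5·1379400+611501=7508501  T[13][6]=6·1323652+1379400=9321312  T[13][7]=7·627396+1323652=5715424
row 14: T[14][6]=6·9321312+7508501=63436373  T[14][7]=7·5715424+9321312=49329280
row 15: T[15][7]=7·49329280+63436373=408741333
Read S(15,7) = 408741333.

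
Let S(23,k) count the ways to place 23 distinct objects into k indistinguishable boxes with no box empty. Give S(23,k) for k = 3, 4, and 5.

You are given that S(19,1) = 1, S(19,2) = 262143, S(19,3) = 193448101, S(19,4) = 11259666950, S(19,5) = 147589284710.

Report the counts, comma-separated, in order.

15686335501, 2916342574750, 96416888184100

@20  (20,1):1·1+0→1, (20,2):262143·2+1→524287, (20,3):193448101·3+262143→580606446, (20,4):11259666950·4+193448101→45232115901, (20,5):147589284710·5+11259666950→749206090500
@21  (21,1):1·1+0→1, (21,2):524287·2+1→1048575, (21,3):580606446·3+524287→1742343625, (21,4):45232115901·4+580606446→181509070050, (21,5):749206090500·5+45232115901→3791262568401
@22  (22,2):1048575·2+1→2097151, (22,3):1742343625·3+1048575→5228079450, (22,4):181509070050·4+1742343625→727778623825, (22,5):3791262568401·5+181509070050→19137821912055
@23  (23,3):5228079450·3+2097151→15686335501, (23,4):727778623825·4+5228079450→2916342574750, (23,5):19137821912055·5+727778623825→96416888184100
Read S(23,3) = 15686335501, S(23,4) = 2916342574750, S(23,5) = 96416888184100.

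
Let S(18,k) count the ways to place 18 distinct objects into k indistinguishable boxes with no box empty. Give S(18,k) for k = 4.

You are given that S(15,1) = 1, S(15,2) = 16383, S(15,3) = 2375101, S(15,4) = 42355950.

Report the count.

2798806985

@16  (16,2):16383·2+1→32767, (16,3):2375101·3+16383→7141686, (16,4):42355950·4+2375101→171798901
@17  (17,3):7141686·3+32767→21457825, (17,4):171798901·4+7141686→694337290
@18  (18,4):694337290·4+21457825→2798806985
Read S(18,4) = 2798806985.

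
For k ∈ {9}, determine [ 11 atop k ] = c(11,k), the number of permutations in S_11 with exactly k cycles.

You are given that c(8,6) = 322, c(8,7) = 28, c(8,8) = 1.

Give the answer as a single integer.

1320

r9: T_9,7=8×28+322=546; T_9,8=8×1+28=36; T_9,9=8×0+1=1
r10: T_10,8=9×36+546=870; T_10,9=9×1+36=45
r11: T_11,9=10×45+870=1320
Read c(11,9) = 1320.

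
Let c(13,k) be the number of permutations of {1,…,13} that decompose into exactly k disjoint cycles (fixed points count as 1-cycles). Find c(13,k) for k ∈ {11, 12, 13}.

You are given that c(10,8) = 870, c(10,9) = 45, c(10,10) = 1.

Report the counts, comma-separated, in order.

i=11: T(11,9)=870+10·45=1320 | T(11,10)=45+10·1=55 | T(11,11)=1+10·0=1
i=12: T(12,10)=1320+11·55=1925 | T(12,11)=55+11·1=66 | T(12,12)=1+11·0=1
i=13: T(13,11)=1925+12·66=2717 | T(13,12)=66+12·1=78 | T(13,13)=1+12·0=1
Read c(13,11) = 2717, c(13,12) = 78, c(13,13) = 1.

2717, 78, 1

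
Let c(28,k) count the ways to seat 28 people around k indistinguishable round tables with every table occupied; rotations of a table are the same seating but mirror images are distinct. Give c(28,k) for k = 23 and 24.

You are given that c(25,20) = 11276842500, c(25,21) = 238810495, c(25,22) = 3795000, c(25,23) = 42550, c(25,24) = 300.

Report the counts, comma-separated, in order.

38343278610, 626334345

r26: T_26,21=25×238810495+11276842500=17247104875; T_26,22=25×3795000+238810495=333685495; T_26,23=25×42550+3795000=4858750; T_26,24=25×300+42550=50050
r27: T_27,22=26×333685495+17247104875=25922927745; T_27,23=26×4858750+333685495=460012995; T_27,24=26×50050+4858750=6160050
r28: T_28,23=27×460012995+25922927745=38343278610; T_28,24=27×6160050+460012995=626334345
Read c(28,23) = 38343278610, c(28,24) = 626334345.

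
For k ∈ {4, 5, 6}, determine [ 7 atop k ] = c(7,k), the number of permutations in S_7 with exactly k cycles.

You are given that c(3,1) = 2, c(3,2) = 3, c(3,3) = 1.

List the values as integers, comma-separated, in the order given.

735, 175, 21

[4] T[4,1]:3*2+0=6 · T[4,2]:3*3+2=11 · T[4,3]:3*1+3=6 · T[4,4]:3*0+1=1
[5] T[5,2]:4*11+6=50 · T[5,3]:4*6+11=35 · T[5,4]:4*1+6=10 · T[5,5]:4*0+1=1
[6] T[6,3]:5*35+50=225 · T[6,4]:5*10+35=85 · T[6,5]:5*1+10=15 · T[6,6]:5*0+1=1
[7] T[7,4]:6*85+225=735 · T[7,5]:6*15+85=175 · T[7,6]:6*1+15=21
Read c(7,4) = 735, c(7,5) = 175, c(7,6) = 21.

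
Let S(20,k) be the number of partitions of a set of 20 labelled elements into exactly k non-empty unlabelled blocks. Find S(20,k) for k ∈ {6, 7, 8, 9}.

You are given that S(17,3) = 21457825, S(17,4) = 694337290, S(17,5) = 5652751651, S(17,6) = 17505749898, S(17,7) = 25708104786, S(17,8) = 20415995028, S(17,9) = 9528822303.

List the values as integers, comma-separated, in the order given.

[18] T[18,4]:4*694337290+21457825=2798806985 · T[18,5]:5*5652751651+694337290=28958095545 · T[18,6]:6*17505749898+5652751651=110687251039 · T[18,7]:7*25708104786+17505749898=197462483400 · T[18,8]:8*20415995028+25708104786=189036065010 · T[18,9]:9*9528822303+20415995028=106175395755
[19] T[19,5]:5*28958095545+2798806985=147589284710 · T[19,6]:6*110687251039+28958095545=693081601779 · T[19,7]:7*197462483400+110687251039=1492924634839 · T[19,8]:8*189036065010+197462483400=1709751003480 · T[19,9]:9*106175395755+189036065010=1144614626805
[20] T[20,6]:6*693081601779+147589284710=4306078895384 · T[20,7]:7*1492924634839+693081601779=11143554045652 · T[20,8]:8*1709751003480+1492924634839=15170932662679 · T[20,9]:9*1144614626805+1709751003480=12011282644725
Read S(20,6) = 4306078895384, S(20,7) = 11143554045652, S(20,8) = 15170932662679, S(20,9) = 12011282644725.

4306078895384, 11143554045652, 15170932662679, 12011282644725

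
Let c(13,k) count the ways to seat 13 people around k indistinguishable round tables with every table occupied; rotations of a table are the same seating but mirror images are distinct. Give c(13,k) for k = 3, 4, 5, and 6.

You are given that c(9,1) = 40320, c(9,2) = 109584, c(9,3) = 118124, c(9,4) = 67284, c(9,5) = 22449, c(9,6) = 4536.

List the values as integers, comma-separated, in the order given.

r10: T_10,1=9×40320+0=362880; T_10,2=9×109584+40320=1026576; T_10,3=9×118124+109584=1172700; T_10,4=9×67284+118124=723680; T_10,5=9×22449+67284=269325; T_10,6=9×4536+22449=63273
r11: T_11,1=10×362880+0=3628800; T_11,2=10×1026576+362880=10628640; T_11,3=10×1172700+1026576=12753576; T_11,4=10×723680+1172700=8409500; T_11,5=10×269325+723680=3416930; T_11,6=10×63273+269325=902055
r12: T_12,2=11×10628640+3628800=120543840; T_12,3=11×12753576+10628640=150917976; T_12,4=11×8409500+12753576=105258076; T_12,5=11×3416930+8409500=45995730; T_12,6=11×902055+3416930=13339535
r13: T_13,3=12×150917976+120543840=1931559552; T_13,4=12×105258076+150917976=1414014888; T_13,5=12×45995730+105258076=657206836; T_13,6=12×13339535+45995730=206070150
Read c(13,3) = 1931559552, c(13,4) = 1414014888, c(13,5) = 657206836, c(13,6) = 206070150.

1931559552, 1414014888, 657206836, 206070150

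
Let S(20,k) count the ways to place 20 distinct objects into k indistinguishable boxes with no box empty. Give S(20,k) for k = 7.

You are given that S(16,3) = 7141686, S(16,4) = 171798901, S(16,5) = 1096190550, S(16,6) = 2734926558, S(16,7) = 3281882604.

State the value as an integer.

11143554045652

@17  (17,4):171798901·4+7141686→694337290, (17,5):1096190550·5+171798901→5652751651, (17,6):2734926558·6+1096190550→17505749898, (17,7):3281882604·7+2734926558→25708104786
@18  (18,5):5652751651·5+694337290→28958095545, (18,6):17505749898·6+5652751651→110687251039, (18,7):25708104786·7+17505749898→197462483400
@19  (19,6):110687251039·6+28958095545→693081601779, (19,7):197462483400·7+110687251039→1492924634839
@20  (20,7):1492924634839·7+693081601779→11143554045652
Read S(20,7) = 11143554045652.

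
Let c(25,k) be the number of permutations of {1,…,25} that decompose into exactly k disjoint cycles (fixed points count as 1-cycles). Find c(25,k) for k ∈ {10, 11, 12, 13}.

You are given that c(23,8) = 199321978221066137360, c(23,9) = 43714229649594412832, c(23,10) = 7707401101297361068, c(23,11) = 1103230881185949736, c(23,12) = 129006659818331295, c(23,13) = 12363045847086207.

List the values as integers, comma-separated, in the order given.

@24  (24,9):43714229649594412832·23+199321978221066137360→1204749260161737632496, (24,10):7707401101297361068·23+43714229649594412832→220984454979433717396, (24,11):1103230881185949736·23+7707401101297361068→33081711368574204996, (24,12):129006659818331295·23+1103230881185949736→4070384057007569521, (24,13):12363045847086207·23+129006659818331295→413356714301314056
@25  (25,10):220984454979433717396·24+1204749260161737632496→6508376179668146850000, (25,11):33081711368574204996·24+220984454979433717396→1014945527825214637300, (25,12):4070384057007569521·24+33081711368574204996→130770928736755873500, (25,13):413356714301314056·24+4070384057007569521→13990945200239106865
Read c(25,10) = 6508376179668146850000, c(25,11) = 1014945527825214637300, c(25,12) = 130770928736755873500, c(25,13) = 13990945200239106865.

6508376179668146850000, 1014945527825214637300, 130770928736755873500, 13990945200239106865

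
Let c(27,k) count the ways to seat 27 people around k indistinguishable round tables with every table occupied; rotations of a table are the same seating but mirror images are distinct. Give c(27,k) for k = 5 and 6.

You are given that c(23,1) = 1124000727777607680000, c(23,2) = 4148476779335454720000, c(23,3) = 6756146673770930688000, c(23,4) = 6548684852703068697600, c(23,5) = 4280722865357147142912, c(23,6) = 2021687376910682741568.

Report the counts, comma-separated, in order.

@24  (24,2):4148476779335454720000·23+1124000727777607680000→96538966652493066240000, (24,3):6756146673770930688000·23+4148476779335454720000→159539850276066860544000, (24,4):6548684852703068697600·23+6756146673770930688000→157375898285941510732800, (24,5):4280722865357147142912·23+6548684852703068697600→105005310755917452984576, (24,6):2021687376910682741568·23+4280722865357147142912→50779532534302850198976
@25  (25,3):159539850276066860544000·24+96538966652493066240000→3925495373278097719296000, (25,4):157375898285941510732800·24+159539850276066860544000→3936561409138663118131200, (25,5):105005310755917452984576·24+157375898285941510732800→2677503356427960382362624, (25,6):50779532534302850198976·24+105005310755917452984576→1323714091579185857760000
@26  (26,4):3936561409138663118131200·25+3925495373278097719296000→102339530601744675672576000, (26,5):2677503356427960382362624·25+3936561409138663118131200→70874145319837672677196800, (26,6):1323714091579185857760000·25+2677503356427960382362624→35770355645907606826362624
@27  (27,5):70874145319837672677196800·26+102339530601744675672576000→1945067308917524165279692800, (27,6):35770355645907606826362624·26+70874145319837672677196800→1000903392113435450162625024
Read c(27,5) = 1945067308917524165279692800, c(27,6) = 1000903392113435450162625024.

1945067308917524165279692800, 1000903392113435450162625024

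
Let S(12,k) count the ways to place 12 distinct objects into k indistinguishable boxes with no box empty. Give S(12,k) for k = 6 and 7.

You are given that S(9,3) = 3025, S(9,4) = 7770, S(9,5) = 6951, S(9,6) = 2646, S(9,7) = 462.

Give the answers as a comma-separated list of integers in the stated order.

1323652, 627396

@10  (10,4):7770·4+3025→34105, (10,5):6951·5+7770→42525, (10,6):2646·6+6951→22827, (10,7):462·7+2646→5880
@11  (11,5):42525·5+34105→246730, (11,6):22827·6+42525→179487, (11,7):5880·7+22827→63987
@12  (12,6):179487·6+246730→1323652, (12,7):63987·7+179487→627396
Read S(12,6) = 1323652, S(12,7) = 627396.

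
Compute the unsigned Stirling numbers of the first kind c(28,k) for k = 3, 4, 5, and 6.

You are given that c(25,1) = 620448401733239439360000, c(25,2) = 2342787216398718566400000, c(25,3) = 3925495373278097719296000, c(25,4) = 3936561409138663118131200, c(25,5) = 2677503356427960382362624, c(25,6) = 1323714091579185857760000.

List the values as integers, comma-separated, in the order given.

73689668464006010184007680000, 77226989703299075087834112000, 55278125307966865191587481600, 28969458895980281319670568448

@26  (26,1):620448401733239439360000·25+0→15511210043330985984000000, (26,2):2342787216398718566400000·25+620448401733239439360000→59190128811701203599360000, (26,3):3925495373278097719296000·25+2342787216398718566400000→100480171548351161548800000, (26,4):3936561409138663118131200·25+3925495373278097719296000→102339530601744675672576000, (26,5):2677503356427960382362624·25+3936561409138663118131200→70874145319837672677196800, (26,6):1323714091579185857760000·25+2677503356427960382362624→35770355645907606826362624
@27  (27,2):59190128811701203599360000·26+15511210043330985984000000→1554454559147562279567360000, (27,3):100480171548351161548800000·26+59190128811701203599360000→2671674589068831403868160000, (27,4):102339530601744675672576000·26+100480171548351161548800000→2761307967193712729035776000, (27,5):70874145319837672677196800·26+102339530601744675672576000→1945067308917524165279692800, (27,6):35770355645907606826362624·26+70874145319837672677196800→1000903392113435450162625024
@28  (28,3):2671674589068831403868160000·27+1554454559147562279567360000→73689668464006010184007680000, (28,4):2761307967193712729035776000·27+2671674589068831403868160000→77226989703299075087834112000, (28,5):1945067308917524165279692800·27+2761307967193712729035776000→55278125307966865191587481600, (28,6):1000903392113435450162625024·27+1945067308917524165279692800→28969458895980281319670568448
Read c(28,3) = 73689668464006010184007680000, c(28,4) = 77226989703299075087834112000, c(28,5) = 55278125307966865191587481600, c(28,6) = 28969458895980281319670568448.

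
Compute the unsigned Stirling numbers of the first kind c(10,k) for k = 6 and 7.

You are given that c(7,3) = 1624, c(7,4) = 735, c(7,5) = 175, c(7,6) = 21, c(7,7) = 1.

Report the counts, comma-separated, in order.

@8  (8,4):735·7+1624→6769, (8,5):175·7+735→1960, (8,6):21·7+175→322, (8,7):1·7+21→28
@9  (9,5):1960·8+6769→22449, (9,6):322·8+1960→4536, (9,7):28·8+322→546
@10  (10,6):4536·9+22449→63273, (10,7):546·9+4536→9450
Read c(10,6) = 63273, c(10,7) = 9450.

63273, 9450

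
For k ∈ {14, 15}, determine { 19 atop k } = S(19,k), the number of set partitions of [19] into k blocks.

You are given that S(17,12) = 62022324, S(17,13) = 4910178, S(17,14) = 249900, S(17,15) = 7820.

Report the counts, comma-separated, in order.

i=18: T(18,13)=62022324+13·4910178=125854638 | T(18,14)=4910178+14·249900=8408778 | T(18,15)=249900+15·7820=367200
i=19: T(19,14)=125854638+14·8408778=243577530 | T(19,15)=8408778+15·367200=13916778
Read S(19,14) = 243577530, S(19,15) = 13916778.

243577530, 13916778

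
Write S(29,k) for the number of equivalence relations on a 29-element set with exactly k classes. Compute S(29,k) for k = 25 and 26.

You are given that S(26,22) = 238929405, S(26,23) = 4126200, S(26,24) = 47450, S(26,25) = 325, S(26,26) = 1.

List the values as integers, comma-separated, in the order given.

@27  (27,23):4126200·23+238929405→333832005, (27,24):47450·24+4126200→5265000, (27,25):325·25+47450→55575, (27,26):1·26+325→351
@28  (28,24):5265000·24+333832005→460192005, (28,25):55575·25+5265000→6654375, (28,26):351·26+55575→64701
@29  (29,25):6654375·25+460192005→626551380, (29,26):64701·26+6654375→8336601
Read S(29,25) = 626551380, S(29,26) = 8336601.

626551380, 8336601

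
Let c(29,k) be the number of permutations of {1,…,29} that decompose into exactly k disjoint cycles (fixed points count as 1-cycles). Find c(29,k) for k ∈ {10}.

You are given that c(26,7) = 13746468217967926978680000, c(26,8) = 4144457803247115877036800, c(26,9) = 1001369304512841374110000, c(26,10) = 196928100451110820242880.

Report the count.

6409259592413089839517170080

i=27: T(27,8)=13746468217967926978680000+26·4144457803247115877036800=121502371102392939781636800 | T(27,9)=4144457803247115877036800+26·1001369304512841374110000=30180059720580991603896800 | T(27,10)=1001369304512841374110000+26·196928100451110820242880=6121499916241722700424880
i=28: T(28,9)=121502371102392939781636800+27·30180059720580991603896800=936363983558079713086850400 | T(28,10)=30180059720580991603896800+27·6121499916241722700424880=195460557459107504515368560
i=29: T(29,10)=936363983558079713086850400+28·195460557459107504515368560=6409259592413089839517170080
Read c(29,10) = 6409259592413089839517170080.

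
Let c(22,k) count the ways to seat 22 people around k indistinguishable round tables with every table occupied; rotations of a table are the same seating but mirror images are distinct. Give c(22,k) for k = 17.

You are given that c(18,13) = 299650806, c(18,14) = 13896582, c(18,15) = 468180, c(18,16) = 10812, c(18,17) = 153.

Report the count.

2792167686

@19  (19,14):13896582·18+299650806→549789282, (19,15):468180·18+13896582→22323822, (19,16):10812·18+468180→662796, (19,17):153·18+10812→13566
@20  (20,15):22323822·19+549789282→973941900, (20,16):662796·19+22323822→34916946, (20,17):13566·19+662796→920550
@21  (21,16):34916946·20+973941900→1672280820, (21,17):920550·20+34916946→53327946
@22  (22,17):53327946·21+1672280820→2792167686
Read c(22,17) = 2792167686.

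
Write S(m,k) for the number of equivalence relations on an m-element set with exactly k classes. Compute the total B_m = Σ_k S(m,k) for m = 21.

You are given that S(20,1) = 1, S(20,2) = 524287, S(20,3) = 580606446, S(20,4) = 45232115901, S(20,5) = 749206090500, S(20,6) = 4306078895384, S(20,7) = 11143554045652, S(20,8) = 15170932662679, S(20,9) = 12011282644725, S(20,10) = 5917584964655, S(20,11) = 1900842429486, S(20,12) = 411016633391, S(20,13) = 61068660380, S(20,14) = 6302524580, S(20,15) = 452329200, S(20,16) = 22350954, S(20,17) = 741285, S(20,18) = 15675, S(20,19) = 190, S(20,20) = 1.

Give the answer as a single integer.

474869816156751

r21: T_21,1=1×1+0=1; T_21,2=2×524287+1=1048575; T_21,3=3×580606446+524287=1742343625; T_21,4=4×45232115901+580606446=181509070050; T_21,5=5×749206090500+45232115901=3791262568401; T_21,6=6×4306078895384+749206090500=26585679462804; T_21,7=7×11143554045652+4306078895384=82310957214948; T_21,8=8×15170932662679+11143554045652=132511015347084; T_21,9=9×12011282644725+15170932662679=123272476465204; T_21,10=10×5917584964655+12011282644725=71187132291275; T_21,11=11×1900842429486+5917584964655=26826851689001; T_21,12=12×411016633391+1900842429486=6833042030178; T_21,13=13×61068660380+411016633391=1204909218331; T_21,14=14×6302524580+61068660380=149304004500; T_21,15=15×452329200+6302524580=13087462580; T_21,16=16×22350954+452329200=809944464; T_21,17=17×741285+22350954=34952799; T_21,18=18×15675+741285=1023435; T_21,19=19×190+15675=19285; T_21,20=20×1+190=210; T_21,21=21×0+1=1
B_21 = ΣS(21,k) = 1+1048575+1742343625+181509070050+3791262568401+26585679462804+82310957214948+132511015347084+123272476465204+71187132291275+26826851689001+6833042030178+1204909218331+149304004500+13087462580+809944464+34952799+1023435+19285+210+1 = 474869816156751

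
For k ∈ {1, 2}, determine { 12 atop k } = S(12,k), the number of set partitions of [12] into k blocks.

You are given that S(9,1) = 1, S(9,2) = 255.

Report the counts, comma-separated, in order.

1, 2047

@10  (10,1):1·1+0→1, (10,2):255·2+1→511
@11  (11,1):1·1+0→1, (11,2):511·2+1→1023
@12  (12,1):1·1+0→1, (12,2):1023·2+1→2047
Read S(12,1) = 1, S(12,2) = 2047.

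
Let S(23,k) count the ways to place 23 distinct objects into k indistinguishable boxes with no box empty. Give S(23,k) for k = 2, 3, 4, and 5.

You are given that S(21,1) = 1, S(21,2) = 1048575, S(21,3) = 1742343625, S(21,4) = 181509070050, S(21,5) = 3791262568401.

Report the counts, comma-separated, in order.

4194303, 15686335501, 2916342574750, 96416888184100

r22: T_22,1=1×1+0=1; T_22,2=2×1048575+1=2097151; T_22,3=3×1742343625+1048575=5228079450; T_22,4=4×181509070050+1742343625=727778623825; T_22,5=5×3791262568401+181509070050=19137821912055
r23: T_23,2=2×2097151+1=4194303; T_23,3=3×5228079450+2097151=15686335501; T_23,4=4×727778623825+5228079450=2916342574750; T_23,5=5×19137821912055+727778623825=96416888184100
Read S(23,2) = 4194303, S(23,3) = 15686335501, S(23,4) = 2916342574750, S(23,5) = 96416888184100.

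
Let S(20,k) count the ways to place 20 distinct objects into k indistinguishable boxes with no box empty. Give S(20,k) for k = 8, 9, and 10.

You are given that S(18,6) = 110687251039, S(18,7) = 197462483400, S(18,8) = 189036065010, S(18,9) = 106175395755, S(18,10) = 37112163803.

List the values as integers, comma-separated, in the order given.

@19  (19,7):197462483400·7+110687251039→1492924634839, (19,8):189036065010·8+197462483400→1709751003480, (19,9):106175395755·9+189036065010→1144614626805, (19,10):37112163803·10+106175395755→477297033785
@20  (20,8):1709751003480·8+1492924634839→15170932662679, (20,9):1144614626805·9+1709751003480→12011282644725, (20,10):477297033785·10+1144614626805→5917584964655
Read S(20,8) = 15170932662679, S(20,9) = 12011282644725, S(20,10) = 5917584964655.

15170932662679, 12011282644725, 5917584964655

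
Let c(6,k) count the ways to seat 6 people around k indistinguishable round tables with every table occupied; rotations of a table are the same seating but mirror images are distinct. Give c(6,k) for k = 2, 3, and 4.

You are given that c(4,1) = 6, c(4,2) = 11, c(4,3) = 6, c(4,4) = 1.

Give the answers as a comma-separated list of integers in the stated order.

274, 225, 85

i=5: T(5,1)=0+4·6=24 | T(5,2)=6+4·11=50 | T(5,3)=11+4·6=35 | T(5,4)=6+4·1=10
i=6: T(6,2)=24+5·50=274 | T(6,3)=50+5·35=225 | T(6,4)=35+5·10=85
Read c(6,2) = 274, c(6,3) = 225, c(6,4) = 85.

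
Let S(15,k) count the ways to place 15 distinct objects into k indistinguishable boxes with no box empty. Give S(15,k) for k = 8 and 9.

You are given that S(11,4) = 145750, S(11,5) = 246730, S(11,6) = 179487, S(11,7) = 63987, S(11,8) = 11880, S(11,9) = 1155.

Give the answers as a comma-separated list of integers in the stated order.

r12: T_12,5=5×246730+145750=1379400; T_12,6=6×179487+246730=1323652; T_12,7=7×63987+179487=627396; T_12,8=8×11880+63987=159027; T_12,9=9×1155+11880=22275
r13: T_13,6=6×1323652+1379400=9321312; T_13,7=7×627396+1323652=5715424; T_13,8=8×159027+627396=1899612; T_13,9=9×22275+159027=359502
r14: T_14,7=7×5715424+9321312=49329280; T_14,8=8×1899612+5715424=20912320; T_14,9=9×359502+1899612=5135130
r15: T_15,8=8×20912320+49329280=216627840; T_15,9=9×5135130+20912320=67128490
Read S(15,8) = 216627840, S(15,9) = 67128490.

216627840, 67128490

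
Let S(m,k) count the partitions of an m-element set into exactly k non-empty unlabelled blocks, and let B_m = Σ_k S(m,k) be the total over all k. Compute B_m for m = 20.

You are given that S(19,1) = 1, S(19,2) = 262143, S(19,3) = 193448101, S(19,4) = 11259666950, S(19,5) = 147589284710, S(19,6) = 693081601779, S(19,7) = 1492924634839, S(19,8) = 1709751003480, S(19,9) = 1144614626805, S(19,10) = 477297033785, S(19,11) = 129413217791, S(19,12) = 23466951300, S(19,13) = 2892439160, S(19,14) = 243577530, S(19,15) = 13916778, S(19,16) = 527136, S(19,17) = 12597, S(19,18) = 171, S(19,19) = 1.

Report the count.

51724158235372

r20: T_20,1=1×1+0=1; T_20,2=2×262143+1=524287; T_20,3=3×193448101+262143=580606446; T_20,4=4×11259666950+193448101=45232115901; T_20,5=5×147589284710+11259666950=749206090500; T_20,6=6×693081601779+147589284710=4306078895384; T_20,7=7×1492924634839+693081601779=11143554045652; T_20,8=8×1709751003480+1492924634839=15170932662679; T_20,9=9×1144614626805+1709751003480=12011282644725; T_20,10=10×477297033785+1144614626805=5917584964655; T_20,11=11×129413217791+477297033785=1900842429486; T_20,12=12×23466951300+129413217791=411016633391; T_20,13=13×2892439160+23466951300=61068660380; T_20,14=14×243577530+2892439160=6302524580; T_20,15=15×13916778+243577530=452329200; T_20,16=16×527136+13916778=22350954; T_20,17=17×12597+527136=741285; T_20,18=18×171+12597=15675; T_20,19=19×1+171=190; T_20,20=20×0+1=1
B_20 = ΣS(20,k) = 1+524287+580606446+45232115901+749206090500+4306078895384+11143554045652+15170932662679+12011282644725+5917584964655+1900842429486+411016633391+61068660380+6302524580+452329200+22350954+741285+15675+190+1 = 51724158235372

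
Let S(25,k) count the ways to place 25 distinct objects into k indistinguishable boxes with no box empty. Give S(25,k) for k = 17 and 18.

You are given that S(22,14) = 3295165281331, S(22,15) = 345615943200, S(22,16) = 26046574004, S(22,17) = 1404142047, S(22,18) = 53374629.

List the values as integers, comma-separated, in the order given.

48063331393110, 3275678594925

r23: T_23,15=15×345615943200+3295165281331=8479404429331; T_23,16=16×26046574004+345615943200=762361127264; T_23,17=17×1404142047+26046574004=49916988803; T_23,18=18×53374629+1404142047=2364885369
r24: T_24,16=16×762361127264+8479404429331=20677182465555; T_24,17=17×49916988803+762361127264=1610949936915; T_24,18=18×2364885369+49916988803=92484925445
r25: T_25,17=17×1610949936915+20677182465555=48063331393110; T_25,18=18×92484925445+1610949936915=3275678594925
Read S(25,17) = 48063331393110, S(25,18) = 3275678594925.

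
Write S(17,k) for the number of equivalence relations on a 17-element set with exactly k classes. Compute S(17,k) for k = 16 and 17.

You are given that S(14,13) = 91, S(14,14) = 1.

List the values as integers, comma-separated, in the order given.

r15: T_15,14=14×1+91=105; T_15,15=15×0+1=1
r16: T_16,15=15×1+105=120; T_16,16=16×0+1=1
r17: T_17,16=16×1+120=136; T_17,17=17×0+1=1
Read S(17,16) = 136, S(17,17) = 1.

136, 1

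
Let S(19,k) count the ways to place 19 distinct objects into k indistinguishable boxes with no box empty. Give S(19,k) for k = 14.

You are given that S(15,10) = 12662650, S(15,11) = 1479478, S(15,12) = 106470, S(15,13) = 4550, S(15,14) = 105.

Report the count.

row 16: T[16][11]=11·1479478+12662650=28936908  T[16][12]=12·106470+1479478=2757118  T[16][13]=13·4550+106470=165620  T[16][14]=14·105+4550=6020
row 17: T[17][12]=12·2757118+28936908=62022324  T[17][13]=13·165620+2757118=4910178  T[17][14]=14·6020+165620=249900
row 18: T[18][13]=13·4910178+62022324=125854638  T[18][14]=14·249900+4910178=8408778
row 19: T[19][14]=14·8408778+125854638=243577530
Read S(19,14) = 243577530.

243577530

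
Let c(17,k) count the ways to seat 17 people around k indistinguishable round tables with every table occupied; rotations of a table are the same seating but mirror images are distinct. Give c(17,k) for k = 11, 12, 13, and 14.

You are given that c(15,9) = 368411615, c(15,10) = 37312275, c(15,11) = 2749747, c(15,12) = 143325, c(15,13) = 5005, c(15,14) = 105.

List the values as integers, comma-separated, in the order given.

[16] T[16,10]:15*37312275+368411615=928095740 · T[16,11]:15*2749747+37312275=78558480 · T[16,12]:15*143325+2749747=4899622 · T[16,13]:15*5005+143325=218400 · T[16,14]:15*105+5005=6580
[17] T[17,11]:16*78558480+928095740=2185031420 · T[17,12]:16*4899622+78558480=156952432 · T[17,13]:16*218400+4899622=8394022 · T[17,14]:16*6580+218400=323680
Read c(17,11) = 2185031420, c(17,12) = 156952432, c(17,13) = 8394022, c(17,14) = 323680.

2185031420, 156952432, 8394022, 323680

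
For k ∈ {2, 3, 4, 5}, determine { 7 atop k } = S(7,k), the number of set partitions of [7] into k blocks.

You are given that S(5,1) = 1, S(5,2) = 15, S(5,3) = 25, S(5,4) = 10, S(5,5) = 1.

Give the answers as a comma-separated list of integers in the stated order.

63, 301, 350, 140

i=6: T(6,1)=0+1·1=1 | T(6,2)=1+2·15=31 | T(6,3)=15+3·25=90 | T(6,4)=25+4·10=65 | T(6,5)=10+5·1=15
i=7: T(7,2)=1+2·31=63 | T(7,3)=31+3·90=301 | T(7,4)=90+4·65=350 | T(7,5)=65+5·15=140
Read S(7,2) = 63, S(7,3) = 301, S(7,4) = 350, S(7,5) = 140.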